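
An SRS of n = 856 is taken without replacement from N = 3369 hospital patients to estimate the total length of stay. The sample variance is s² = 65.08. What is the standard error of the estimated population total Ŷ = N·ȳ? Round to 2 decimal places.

802.29

Var(Ŷ) = N²·Var(ȳ) = N²·(1 − n/N)·s²/n.
f = 856/3369 = 0.25408133; Var(ȳ) = 0.74591867·65.08/856 = 0.056710733.
Var(Ŷ) = 3369² · 0.056710733 = 643675.95.
SE(Ŷ) = √(643675.95) = 802.29.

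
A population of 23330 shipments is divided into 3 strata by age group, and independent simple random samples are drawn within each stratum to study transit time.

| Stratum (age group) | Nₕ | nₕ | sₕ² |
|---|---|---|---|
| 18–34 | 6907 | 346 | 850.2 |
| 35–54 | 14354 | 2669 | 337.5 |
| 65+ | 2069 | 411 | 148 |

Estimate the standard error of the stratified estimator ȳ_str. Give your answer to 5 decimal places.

0.49580

Var(ȳ_str) = Σₕ Wₕ²(1 − fₕ)sₕ²/nₕ with Wₕ = Nₕ/N, N = 23330.
18–34: Wₕ = 0.29605658; term = 0.29605658²·(1 − 0.05009411)·850.2/346 = 0.20458558.
35–54: Wₕ = 0.61525932; term = 0.61525932²·(1 − 0.18594120)·337.5/2669 = 0.038967037.
65+: Wₕ = 0.08868410; term = 0.08868410²·(1 − 0.19864669)·148/411 = 0.0022695274.
Sum = 0.24582214.
SE = √(0.24582214) = 0.49580.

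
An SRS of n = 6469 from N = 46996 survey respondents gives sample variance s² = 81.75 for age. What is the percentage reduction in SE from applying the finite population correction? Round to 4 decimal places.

7.1372

f = n/N = 6469/46996 = 0.13765001.
SE_no-fpc = √(s²/n) = 0.11241527; SE_fpc = √((1−f)s²/n) = 0.10439197.
Ratio = √(1−f) = 0.92862801. Reduction = 100·(1 − 0.92862801) = 7.1372%.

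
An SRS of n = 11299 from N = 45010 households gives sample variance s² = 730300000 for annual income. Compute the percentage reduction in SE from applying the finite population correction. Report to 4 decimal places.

13.4571

f = n/N = 11299/45010 = 0.25103310.
SE_no-fpc = √(s²/n) = 254.23225; SE_fpc = √((1−f)s²/n) = 220.0199.
Ratio = √(1−f) = 0.86542874. Reduction = 100·(1 − 0.86542874) = 13.4571%.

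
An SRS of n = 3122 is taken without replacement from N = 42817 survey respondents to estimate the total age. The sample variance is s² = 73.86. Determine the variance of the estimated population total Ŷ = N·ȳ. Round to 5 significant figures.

4.0209 × 10^7

Var(Ŷ) = N²·Var(ȳ) = N²·(1 − n/N)·s²/n.
f = 3122/42817 = 0.07291496; Var(ȳ) = 0.92708504·73.86/3122 = 0.021932896.
Var(Ŷ) = 42817² · 0.021932896 = 4.0209479 × 10^7.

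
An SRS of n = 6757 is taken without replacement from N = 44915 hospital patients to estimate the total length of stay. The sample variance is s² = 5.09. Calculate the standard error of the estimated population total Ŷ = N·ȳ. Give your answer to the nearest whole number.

Var(Ŷ) = N²·Var(ȳ) = N²·(1 − n/N)·s²/n.
f = 6757/44915 = 0.15043972; Var(ȳ) = 0.84956028·5.09/6757 = 6.3996771 × 10^-4.
Var(Ŷ) = 44915² · (6.3996771 × 10^-4) = 1.2910435 × 10^6.
SE(Ŷ) = √(1.2910435 × 10^6) = 1136.

1136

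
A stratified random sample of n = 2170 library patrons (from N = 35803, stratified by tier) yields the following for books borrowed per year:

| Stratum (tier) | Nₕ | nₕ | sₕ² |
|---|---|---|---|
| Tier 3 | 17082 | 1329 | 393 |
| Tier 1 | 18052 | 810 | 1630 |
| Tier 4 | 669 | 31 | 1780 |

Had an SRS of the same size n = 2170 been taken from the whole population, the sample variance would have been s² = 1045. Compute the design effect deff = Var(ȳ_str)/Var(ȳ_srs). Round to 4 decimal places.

1.2596

Var(ȳ_str) = Σ Wₕ²(1−fₕ)sₕ²/nₕ with Wₕ = Nₕ/35803:
  Tier 3: (17082/35803)²·(1−1329/17082)·393/1329 = 0.062077
  Tier 1: (18052/35803)²·(1−810/18052)·1630/810 = 0.48862616
  Tier 4: (669/35803)²·(1−31/669)·1780/31 = 0.019119048
  → Var(ȳ_str) = 0.56982221.
Var(ȳ_srs) = (1 − 2170/35803)·1045/2170 = 0.45237932.
deff = 0.56982221 / 0.45237932 = 1.2596.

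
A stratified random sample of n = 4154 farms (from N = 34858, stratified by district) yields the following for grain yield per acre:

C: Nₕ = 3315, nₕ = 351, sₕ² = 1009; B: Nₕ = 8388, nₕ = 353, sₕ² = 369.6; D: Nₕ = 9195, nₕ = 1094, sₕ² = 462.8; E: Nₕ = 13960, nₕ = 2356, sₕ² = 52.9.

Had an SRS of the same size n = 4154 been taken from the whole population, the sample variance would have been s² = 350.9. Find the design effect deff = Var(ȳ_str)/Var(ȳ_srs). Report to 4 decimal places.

1.4817

Var(ȳ_str) = Σ Wₕ²(1−fₕ)sₕ²/nₕ with Wₕ = Nₕ/34858:
  C: (3315/34858)²·(1−351/3315)·1009/351 = 0.023245605
  B: (8388/34858)²·(1−353/8388)·369.6/353 = 0.058075991
  D: (9195/34858)²·(1−1094/9195)·462.8/1094 = 0.02593352
  E: (13960/34858)²·(1−2356/13960)·52.9/2356 = 0.0029934265
  → Var(ȳ_str) = 0.11024854.
Var(ȳ_srs) = (1 − 4154/34858)·350.9/4154 = 0.074406242.
deff = 0.11024854 / 0.074406242 = 1.4817.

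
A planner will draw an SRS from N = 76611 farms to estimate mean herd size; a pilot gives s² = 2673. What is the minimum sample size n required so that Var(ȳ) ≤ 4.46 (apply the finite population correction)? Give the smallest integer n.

595

Without fpc, n₀ = s²/D = 2673/4.46 = 599.3274.
With fpc, (1 − n/N)·s²/n ≤ D requires n ≥ n₀/(1 + n₀/N) = 599.3274/(1 + 599.3274/76611) = 594.6753.
Rounding up, n = 595.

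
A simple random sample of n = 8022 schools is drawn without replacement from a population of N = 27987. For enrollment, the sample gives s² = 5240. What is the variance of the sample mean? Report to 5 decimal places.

Under SRS without replacement, Var(ȳ) = (1 − f)·s²/n with f = n/N = 8022/27987 = 0.28663308.
Var(ȳ) = (1 − 0.28663308)·5240/8022 = 0.71336692·0.65320369 = 0.4659739.

0.46597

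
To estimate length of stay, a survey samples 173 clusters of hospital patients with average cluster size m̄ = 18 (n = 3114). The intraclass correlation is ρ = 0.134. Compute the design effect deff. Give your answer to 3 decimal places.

3.278

deff = 1 + (18 − 1)·0.134 = 1 + 2.278 = 3.278.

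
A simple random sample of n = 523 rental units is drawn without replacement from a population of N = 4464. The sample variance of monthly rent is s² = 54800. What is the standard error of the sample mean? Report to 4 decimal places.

9.6179

Under SRS without replacement, Var(ȳ) = (1 − f)·s²/n with f = n/N = 523/4464 = 0.11715950.
Var(ȳ) = (1 − 0.11715950)·54800/523 = 0.88284050·104.78011 = 92.504129.
SE(ȳ) = √(92.504129) = 9.6179.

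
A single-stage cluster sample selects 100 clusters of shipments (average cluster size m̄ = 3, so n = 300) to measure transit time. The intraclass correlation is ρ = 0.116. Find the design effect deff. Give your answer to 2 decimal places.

1.23

deff = 1 + (3 − 1)·0.116 = 1 + 0.232 = 1.232.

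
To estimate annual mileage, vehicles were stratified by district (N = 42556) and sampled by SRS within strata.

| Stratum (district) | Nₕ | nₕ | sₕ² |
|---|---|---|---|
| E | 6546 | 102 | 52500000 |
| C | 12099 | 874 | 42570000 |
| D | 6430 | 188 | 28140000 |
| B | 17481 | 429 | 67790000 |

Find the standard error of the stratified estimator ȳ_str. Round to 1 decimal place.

Var(ȳ_str) = Σₕ Wₕ²(1 − fₕ)sₕ²/nₕ with Wₕ = Nₕ/N, N = 42556.
E: Wₕ = 0.15382085; term = 0.15382085²·(1 − 0.01558203)·52500000/102 = 11988.616.
C: Wₕ = 0.28430774; term = 0.28430774²·(1 − 0.07223737)·42570000/874 = 3652.6364.
D: Wₕ = 0.15109503; term = 0.15109503²·(1 − 0.02923795)·28140000/188 = 3317.259.
B: Wₕ = 0.41077639; term = 0.41077639²·(1 − 0.02454093)·67790000/429 = 26009.28.
Sum = 44967.791.
SE = √(44967.791) = 212.1.

212.1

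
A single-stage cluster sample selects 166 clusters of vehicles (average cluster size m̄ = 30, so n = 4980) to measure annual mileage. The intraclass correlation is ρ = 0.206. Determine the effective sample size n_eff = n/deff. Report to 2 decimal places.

deff = 1 + (30 − 1)·0.206 = 1 + 5.974 = 6.974.
n_eff = 4980 / 6.974 = 714.08.

714.08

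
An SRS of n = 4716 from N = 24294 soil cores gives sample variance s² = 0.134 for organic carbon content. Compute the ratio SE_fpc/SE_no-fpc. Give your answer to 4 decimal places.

0.8977

f = n/N = 4716/24294 = 0.19412201.
SE_no-fpc = √(s²/n) = 0.00533047; SE_fpc = √((1−f)s²/n) = 0.0047852006.
Ratio = √(1−f) = 0.89770708.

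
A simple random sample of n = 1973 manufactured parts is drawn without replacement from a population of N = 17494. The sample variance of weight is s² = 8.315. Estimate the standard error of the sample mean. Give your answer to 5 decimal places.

0.06115

Under SRS without replacement, Var(ȳ) = (1 − f)·s²/n with f = n/N = 1973/17494 = 0.11278153.
Var(ȳ) = (1 − 0.11278153)·8.315/1973 = 0.88721847·0.0042143943 = 0.0037390885.
SE(ȳ) = √(0.0037390885) = 0.06115.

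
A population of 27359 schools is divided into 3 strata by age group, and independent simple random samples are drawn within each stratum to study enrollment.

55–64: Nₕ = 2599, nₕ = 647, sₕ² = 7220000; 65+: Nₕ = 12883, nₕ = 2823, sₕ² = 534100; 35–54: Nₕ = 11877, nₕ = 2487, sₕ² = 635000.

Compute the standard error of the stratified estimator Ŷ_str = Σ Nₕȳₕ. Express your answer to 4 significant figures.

Var(Ŷ_str) = Σₕ Nₕ²(1 − fₕ)sₕ²/nₕ.
55–64: 2599²·(1 − 647/2599)·7220000/647 = 5.661337 × 10^10.
65+: 12883²·(1 − 2823/12883)·534100/2823 = 2.4520351 × 10^10.
35–54: 11877²·(1 − 2487/11877)·635000/2487 = 2.847543 × 10^10.
Sum = 1.0960915 × 10^11.
SE = √(1.0960915 × 10^11) = 331100.

331100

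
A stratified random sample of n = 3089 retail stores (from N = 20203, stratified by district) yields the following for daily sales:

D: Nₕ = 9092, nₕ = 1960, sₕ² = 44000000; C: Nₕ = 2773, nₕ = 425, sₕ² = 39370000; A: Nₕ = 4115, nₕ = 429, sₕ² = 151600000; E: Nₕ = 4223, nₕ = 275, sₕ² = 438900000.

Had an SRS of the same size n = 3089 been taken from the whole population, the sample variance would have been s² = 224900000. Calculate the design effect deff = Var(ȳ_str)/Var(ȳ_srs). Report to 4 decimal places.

Var(ȳ_str) = Σ Wₕ²(1−fₕ)sₕ²/nₕ with Wₕ = Nₕ/20203:
  D: (9092/20203)²·(1−1960/9092)·44000000/1960 = 3566.4459
  C: (2773/20203)²·(1−425/2773)·39370000/425 = 1477.7219
  A: (4115/20203)²·(1−429/4115)·151600000/429 = 13132.135
  E: (4223/20203)²·(1−275/4223)·438900000/275 = 65192.763
  → Var(ȳ_str) = 83369.066.
Var(ȳ_srs) = (1 − 3089/20203)·224900000/3089 = 61674.723.
deff = 83369.066 / 61674.723 = 1.3518.

1.3518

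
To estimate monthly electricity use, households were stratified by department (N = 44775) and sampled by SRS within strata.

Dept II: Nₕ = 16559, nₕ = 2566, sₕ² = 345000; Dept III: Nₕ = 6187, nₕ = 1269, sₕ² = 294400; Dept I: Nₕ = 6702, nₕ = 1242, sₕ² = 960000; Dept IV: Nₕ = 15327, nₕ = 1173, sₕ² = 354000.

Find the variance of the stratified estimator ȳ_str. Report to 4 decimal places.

Var(ȳ_str) = Σₕ Wₕ²(1 − fₕ)sₕ²/nₕ with Wₕ = Nₕ/N, N = 44775.
Dept II: Wₕ = 0.36982691; term = 0.36982691²·(1 − 0.15496105)·345000/2566 = 15.53947.
Dept III: Wₕ = 0.13817979; term = 0.13817979²·(1 − 0.20510748)·294400/1269 = 3.5210617.
Dept I: Wₕ = 0.14968174; term = 0.14968174²·(1 − 0.18531782)·960000/1242 = 14.108327.
Dept IV: Wₕ = 0.34231156; term = 0.34231156²·(1 − 0.07653161)·354000/1173 = 32.656558.
Sum = 65.825417.

65.8254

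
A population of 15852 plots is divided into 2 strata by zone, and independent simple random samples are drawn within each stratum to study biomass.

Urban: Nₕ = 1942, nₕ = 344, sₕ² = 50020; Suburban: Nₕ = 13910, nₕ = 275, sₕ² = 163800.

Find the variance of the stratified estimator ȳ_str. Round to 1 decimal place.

451.4

Var(ȳ_str) = Σₕ Wₕ²(1 − fₕ)sₕ²/nₕ with Wₕ = Nₕ/N, N = 15852.
Urban: Wₕ = 0.12250820; term = 0.12250820²·(1 − 0.17713697)·50020/344 = 1.7957386.
Suburban: Wₕ = 0.87749180; term = 0.87749180²·(1 − 0.01976995)·163800/275 = 449.56796.
Sum = 451.3637.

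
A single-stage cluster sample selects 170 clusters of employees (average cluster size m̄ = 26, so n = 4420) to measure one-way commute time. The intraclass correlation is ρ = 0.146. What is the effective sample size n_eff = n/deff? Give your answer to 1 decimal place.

950.5

deff = 1 + (26 − 1)·0.146 = 1 + 3.65 = 4.65.
n_eff = 4420 / 4.65 = 950.5.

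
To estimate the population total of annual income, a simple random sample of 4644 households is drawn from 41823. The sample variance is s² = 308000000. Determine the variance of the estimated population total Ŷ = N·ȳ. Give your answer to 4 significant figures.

Var(Ŷ) = N²·Var(ȳ) = N²·(1 − n/N)·s²/n.
f = 4644/41823 = 0.11103938; Var(ȳ) = 0.88896062·308000000/4644 = 58957.767.
Var(Ŷ) = 41823² · 58957.767 = 1.0312676 × 10^14.

1.031 × 10^14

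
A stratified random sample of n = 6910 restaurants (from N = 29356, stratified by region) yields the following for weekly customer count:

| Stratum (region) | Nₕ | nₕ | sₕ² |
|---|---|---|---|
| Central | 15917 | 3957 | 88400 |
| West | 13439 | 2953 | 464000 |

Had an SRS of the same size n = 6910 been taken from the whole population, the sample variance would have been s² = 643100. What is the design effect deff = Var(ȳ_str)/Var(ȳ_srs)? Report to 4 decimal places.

0.4304

Var(ȳ_str) = Σ Wₕ²(1−fₕ)sₕ²/nₕ with Wₕ = Nₕ/29356:
  Central: (15917/29356)²·(1−3957/15917)·88400/3957 = 4.9349738
  West: (13439/29356)²·(1−2953/13439)·464000/2953 = 25.694347
  → Var(ȳ_str) = 30.629321.
Var(ȳ_srs) = (1 − 6910/29356)·643100/6910 = 71.161082.
deff = 30.629321 / 71.161082 = 0.4304.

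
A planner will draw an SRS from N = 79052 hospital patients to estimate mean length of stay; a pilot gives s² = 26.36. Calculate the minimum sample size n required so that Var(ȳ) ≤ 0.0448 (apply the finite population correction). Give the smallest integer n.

585

Without fpc, n₀ = s²/D = 26.36/0.0448 = 588.3929.
With fpc, (1 − n/N)·s²/n ≤ D requires n ≥ n₀/(1 + n₀/N) = 588.3929/(1 + 588.3929/79052) = 584.0458.
Rounding up, n = 585.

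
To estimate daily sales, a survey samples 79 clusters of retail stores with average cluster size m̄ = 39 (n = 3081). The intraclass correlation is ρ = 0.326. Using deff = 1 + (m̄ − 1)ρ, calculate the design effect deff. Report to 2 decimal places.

13.39

deff = 1 + (39 − 1)·0.326 = 1 + 12.388 = 13.388.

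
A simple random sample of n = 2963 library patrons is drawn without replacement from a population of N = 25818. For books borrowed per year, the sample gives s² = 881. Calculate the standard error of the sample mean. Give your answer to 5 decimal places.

0.51304

Under SRS without replacement, Var(ȳ) = (1 − f)·s²/n with f = n/N = 2963/25818 = 0.11476489.
Var(ȳ) = (1 − 0.11476489)·881/2963 = 0.88523511·0.29733378 = 0.2632103.
SE(ȳ) = √(0.2632103) = 0.51304.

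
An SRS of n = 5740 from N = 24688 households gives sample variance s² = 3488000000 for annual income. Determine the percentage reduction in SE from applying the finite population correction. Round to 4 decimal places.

12.3930

f = n/N = 5740/24688 = 0.23250162.
SE_no-fpc = √(s²/n) = 779.52903; SE_fpc = √((1−f)s²/n) = 682.92188.
Ratio = √(1−f) = 0.87606985. Reduction = 100·(1 − 0.87606985) = 12.3930%.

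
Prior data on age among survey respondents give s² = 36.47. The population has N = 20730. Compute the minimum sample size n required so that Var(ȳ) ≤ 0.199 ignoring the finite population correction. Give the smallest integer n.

184

Without fpc, n₀ = s²/D = 36.47/0.199 = 183.2663.
Rounding up, n = 184.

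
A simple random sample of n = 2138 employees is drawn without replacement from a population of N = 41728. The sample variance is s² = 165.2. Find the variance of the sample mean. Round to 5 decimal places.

0.07331

Under SRS without replacement, Var(ȳ) = (1 − f)·s²/n with f = n/N = 2138/41728 = 0.05123658.
Var(ȳ) = (1 − 0.05123658)·165.2/2138 = 0.94876342·0.077268475 = 0.073309503.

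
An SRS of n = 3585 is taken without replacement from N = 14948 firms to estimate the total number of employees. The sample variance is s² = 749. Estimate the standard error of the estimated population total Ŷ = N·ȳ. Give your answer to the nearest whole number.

5957

Var(Ŷ) = N²·Var(ȳ) = N²·(1 − n/N)·s²/n.
f = 3585/14948 = 0.23983142; Var(ȳ) = 0.76016858·749/3585 = 0.15881904.
Var(Ŷ) = 14948² · 0.15881904 = 3.5486956 × 10^7.
SE(Ŷ) = √(3.5486956 × 10^7) = 5957.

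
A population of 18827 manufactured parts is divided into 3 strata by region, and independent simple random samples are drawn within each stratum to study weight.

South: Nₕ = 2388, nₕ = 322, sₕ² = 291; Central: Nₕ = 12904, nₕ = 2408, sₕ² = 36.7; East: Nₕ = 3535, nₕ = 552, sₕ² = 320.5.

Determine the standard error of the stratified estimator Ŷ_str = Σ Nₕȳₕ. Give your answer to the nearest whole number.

Var(Ŷ_str) = Σₕ Nₕ²(1 − fₕ)sₕ²/nₕ.
South: 2388²·(1 − 322/2388)·291/322 = 4.4586333 × 10^6.
Central: 12904²·(1 − 2408/12904)·36.7/2408 = 2.0642284 × 10^6.
East: 3535²·(1 − 552/3535)·320.5/552 = 6.12254 × 10^6.
Sum = 1.2645402 × 10^7.
SE = √(1.2645402 × 10^7) = 3556.

3556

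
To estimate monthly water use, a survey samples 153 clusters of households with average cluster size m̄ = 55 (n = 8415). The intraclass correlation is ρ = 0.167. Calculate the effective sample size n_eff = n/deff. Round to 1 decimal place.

deff = 1 + (55 − 1)·0.167 = 1 + 9.018 = 10.018.
n_eff = 8415 / 10.018 = 840.0.

840.0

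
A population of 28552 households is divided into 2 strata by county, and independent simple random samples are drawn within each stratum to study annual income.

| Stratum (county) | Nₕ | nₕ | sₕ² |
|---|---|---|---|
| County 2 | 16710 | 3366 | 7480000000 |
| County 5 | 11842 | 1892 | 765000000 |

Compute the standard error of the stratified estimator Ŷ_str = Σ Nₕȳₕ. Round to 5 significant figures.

2.3306 × 10^7

Var(Ŷ_str) = Σₕ Nₕ²(1 − fₕ)sₕ²/nₕ.
County 2: 16710²·(1 − 3366/16710)·7480000000/3366 = 4.955072 × 10^14.
County 5: 11842²·(1 − 1892/11842)·765000000/1892 = 4.7641831 × 10^13.
Sum = 5.4314903 × 10^14.
SE = √(5.4314903 × 10^14) = 2.3306 × 10^7.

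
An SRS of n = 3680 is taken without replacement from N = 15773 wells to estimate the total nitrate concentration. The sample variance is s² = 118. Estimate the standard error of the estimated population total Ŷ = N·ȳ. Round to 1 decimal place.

Var(Ŷ) = N²·Var(ȳ) = N²·(1 − n/N)·s²/n.
f = 3680/15773 = 0.23331009; Var(ȳ) = 0.76668991·118/3680 = 0.024584079.
Var(Ŷ) = 15773² · 0.024584079 = 6.1162123 × 10^6.
SE(Ŷ) = √(6.1162123 × 10^6) = 2473.1.

2473.1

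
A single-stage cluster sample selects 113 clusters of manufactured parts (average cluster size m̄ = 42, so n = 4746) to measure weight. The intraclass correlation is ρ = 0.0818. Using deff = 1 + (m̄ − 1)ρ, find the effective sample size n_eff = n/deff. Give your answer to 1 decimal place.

deff = 1 + (42 − 1)·0.0818 = 1 + 3.3538 = 4.3538.
n_eff = 4746 / 4.3538 = 1090.1.

1090.1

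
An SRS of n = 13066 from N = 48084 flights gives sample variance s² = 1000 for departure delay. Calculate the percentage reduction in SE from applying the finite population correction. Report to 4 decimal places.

14.6614

f = n/N = 13066/48084 = 0.27173280.
SE_no-fpc = √(s²/n) = 0.27664873; SE_fpc = √((1−f)s²/n) = 0.23608807.
Ratio = √(1−f) = 0.85338573. Reduction = 100·(1 − 0.85338573) = 14.6614%.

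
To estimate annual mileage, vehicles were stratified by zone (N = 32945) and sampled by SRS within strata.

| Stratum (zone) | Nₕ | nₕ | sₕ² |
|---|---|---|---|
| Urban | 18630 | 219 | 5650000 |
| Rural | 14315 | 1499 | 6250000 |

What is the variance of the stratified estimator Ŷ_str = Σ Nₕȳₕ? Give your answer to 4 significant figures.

9.614 × 10^12

Var(Ŷ_str) = Σₕ Nₕ²(1 − fₕ)sₕ²/nₕ.
Urban: 18630²·(1 − 219/18630)·5650000/219 = 8.8490076 × 10^12.
Rural: 14315²·(1 − 1499/14315)·6250000/1499 = 7.6493095 × 10^11.
Sum = 9.6139386 × 10^12.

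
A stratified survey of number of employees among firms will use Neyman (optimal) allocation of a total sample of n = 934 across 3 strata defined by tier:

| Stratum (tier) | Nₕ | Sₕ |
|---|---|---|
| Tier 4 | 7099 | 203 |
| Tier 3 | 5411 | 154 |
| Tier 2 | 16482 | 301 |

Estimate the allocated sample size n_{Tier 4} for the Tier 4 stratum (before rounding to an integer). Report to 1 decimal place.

186.0

Neyman allocation: nₕ = n·NₕSₕ / Σⱼ NⱼSⱼ.
Σ NⱼSⱼ = 7099·203 + 5411·154 + 16482·301 = 7.235473 × 10^6.
n_{Tier 4} = 934·7099·203 / (7.235473 × 10^6) = 186.0.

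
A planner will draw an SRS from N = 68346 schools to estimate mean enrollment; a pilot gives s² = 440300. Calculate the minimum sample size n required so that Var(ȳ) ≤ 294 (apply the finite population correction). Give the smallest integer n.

Without fpc, n₀ = s²/D = 440300/294 = 1497.6190.
With fpc, (1 − n/N)·s²/n ≤ D requires n ≥ n₀/(1 + n₀/N) = 1497.6190/(1 + 1497.6190/68346) = 1465.5064.
Rounding up, n = 1466.

1466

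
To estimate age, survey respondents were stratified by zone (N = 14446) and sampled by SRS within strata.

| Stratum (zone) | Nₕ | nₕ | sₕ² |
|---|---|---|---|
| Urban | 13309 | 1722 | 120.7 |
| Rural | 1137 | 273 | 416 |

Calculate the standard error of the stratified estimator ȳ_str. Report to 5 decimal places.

Var(ȳ_str) = Σₕ Wₕ²(1 − fₕ)sₕ²/nₕ with Wₕ = Nₕ/N, N = 14446.
Urban: Wₕ = 0.92129309; term = 0.92129309²·(1 − 0.12938613)·120.7/1722 = 0.051795894.
Rural: Wₕ = 0.07870691; term = 0.07870691²·(1 − 0.24010554)·416/273 = 0.007173146.
Sum = 0.05896904.
SE = √(0.05896904) = 0.24284.

0.24284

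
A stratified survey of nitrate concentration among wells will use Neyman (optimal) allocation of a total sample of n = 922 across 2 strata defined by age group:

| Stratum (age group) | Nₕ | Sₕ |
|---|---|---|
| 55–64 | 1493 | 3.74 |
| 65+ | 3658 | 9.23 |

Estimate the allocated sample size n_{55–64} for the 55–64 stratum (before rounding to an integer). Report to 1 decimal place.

130.8

Neyman allocation: nₕ = n·NₕSₕ / Σⱼ NⱼSⱼ.
Σ NⱼSⱼ = 1493·3.74 + 3658·9.23 = 39347.16.
n_{55–64} = 922·1493·3.74 / 39347.16 = 130.8.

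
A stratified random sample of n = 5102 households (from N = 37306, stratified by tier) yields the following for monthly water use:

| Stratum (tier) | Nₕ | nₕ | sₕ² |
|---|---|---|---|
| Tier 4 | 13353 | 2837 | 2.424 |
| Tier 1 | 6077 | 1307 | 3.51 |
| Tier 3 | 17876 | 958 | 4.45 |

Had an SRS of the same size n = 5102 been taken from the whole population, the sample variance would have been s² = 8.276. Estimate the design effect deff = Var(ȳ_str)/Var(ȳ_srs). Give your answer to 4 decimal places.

0.8224

Var(ȳ_str) = Σ Wₕ²(1−fₕ)sₕ²/nₕ with Wₕ = Nₕ/37306:
  Tier 4: (13353/37306)²·(1−2837/13353)·2.424/2837 = 8.6207556 × 10^-5
  Tier 1: (6077/37306)²·(1−1307/6077)·3.51/1307 = 5.5934759 × 10^-5
  Tier 3: (17876/37306)²·(1−958/17876)·4.45/958 = 0.0010093842
  → Var(ȳ_str) = 0.0011515265.
Var(ȳ_srs) = (1 − 5102/37306)·8.276/5102 = 0.001400268.
deff = 0.0011515265 / 0.001400268 = 0.8224.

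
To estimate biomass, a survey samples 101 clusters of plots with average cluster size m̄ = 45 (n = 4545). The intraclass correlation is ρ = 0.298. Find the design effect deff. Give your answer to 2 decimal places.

14.11

deff = 1 + (45 − 1)·0.298 = 1 + 13.112 = 14.112.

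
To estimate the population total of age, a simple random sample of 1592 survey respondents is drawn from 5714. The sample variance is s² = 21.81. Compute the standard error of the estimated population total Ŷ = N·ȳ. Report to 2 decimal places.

Var(Ŷ) = N²·Var(ȳ) = N²·(1 − n/N)·s²/n.
f = 1592/5714 = 0.27861393; Var(ȳ) = 0.72138607·21.81/1592 = 0.0098828079.
Var(Ŷ) = 5714² · 0.0098828079 = 322671.66.
SE(Ŷ) = √(322671.66) = 568.04.

568.04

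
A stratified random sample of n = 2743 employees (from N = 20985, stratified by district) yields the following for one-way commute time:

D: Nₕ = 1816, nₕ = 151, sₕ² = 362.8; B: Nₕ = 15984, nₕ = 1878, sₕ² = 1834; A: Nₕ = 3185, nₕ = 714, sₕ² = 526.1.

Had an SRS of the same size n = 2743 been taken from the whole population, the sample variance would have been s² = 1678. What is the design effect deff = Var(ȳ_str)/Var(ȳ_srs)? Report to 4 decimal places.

Var(ȳ_str) = Σ Wₕ²(1−fₕ)sₕ²/nₕ with Wₕ = Nₕ/20985:
  D: (1816/20985)²·(1−151/1816)·362.8/151 = 0.016496905
  B: (15984/20985)²·(1−1878/15984)·1834/1878 = 0.50000592
  A: (3185/20985)²·(1−714/3185)·526.1/714 = 0.01316844
  → Var(ȳ_str) = 0.52967127.
Var(ȳ_srs) = (1 − 2743/20985)·1678/2743 = 0.53177709.
deff = 0.52967127 / 0.53177709 = 0.9960.

0.9960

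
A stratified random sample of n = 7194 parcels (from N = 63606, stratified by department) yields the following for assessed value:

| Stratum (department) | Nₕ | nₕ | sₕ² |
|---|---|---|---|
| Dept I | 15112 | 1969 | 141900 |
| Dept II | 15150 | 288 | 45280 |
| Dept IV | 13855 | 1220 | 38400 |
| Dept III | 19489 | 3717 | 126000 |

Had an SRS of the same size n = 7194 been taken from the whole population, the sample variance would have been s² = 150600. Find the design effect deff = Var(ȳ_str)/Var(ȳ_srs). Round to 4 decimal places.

0.8739

Var(ȳ_str) = Σ Wₕ²(1−fₕ)sₕ²/nₕ with Wₕ = Nₕ/63606:
  Dept I: (15112/63606)²·(1−1969/15112)·141900/1969 = 3.5379929
  Dept II: (15150/63606)²·(1−288/15150)·45280/288 = 8.7499919
  Dept IV: (13855/63606)²·(1−1220/13855)·38400/1220 = 1.3619369
  Dept III: (19489/63606)²·(1−3717/19489)·126000/3717 = 2.5754797
  → Var(ȳ_str) = 16.225401.
Var(ȳ_srs) = (1 − 7194/63606)·150600/7194 = 18.566411.
deff = 16.225401 / 18.566411 = 0.8739.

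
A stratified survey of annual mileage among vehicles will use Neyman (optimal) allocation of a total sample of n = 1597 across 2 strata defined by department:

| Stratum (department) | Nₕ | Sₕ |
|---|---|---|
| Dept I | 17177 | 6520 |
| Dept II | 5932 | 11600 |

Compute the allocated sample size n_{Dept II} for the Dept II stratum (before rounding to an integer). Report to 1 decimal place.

Neyman allocation: nₕ = n·NₕSₕ / Σⱼ NⱼSⱼ.
Σ NⱼSⱼ = 17177·6520 + 5932·11600 = 1.8080524 × 10^8.
n_{Dept II} = 1597·5932·11600 / (1.8080524 × 10^8) = 607.8.

607.8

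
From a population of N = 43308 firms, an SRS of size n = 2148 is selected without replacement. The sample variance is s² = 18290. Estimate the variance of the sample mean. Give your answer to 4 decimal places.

8.0926

Under SRS without replacement, Var(ȳ) = (1 − f)·s²/n with f = n/N = 2148/43308 = 0.04959823.
Var(ȳ) = (1 − 0.04959823)·18290/2148 = 0.95040177·8.5148976 = 8.0925738.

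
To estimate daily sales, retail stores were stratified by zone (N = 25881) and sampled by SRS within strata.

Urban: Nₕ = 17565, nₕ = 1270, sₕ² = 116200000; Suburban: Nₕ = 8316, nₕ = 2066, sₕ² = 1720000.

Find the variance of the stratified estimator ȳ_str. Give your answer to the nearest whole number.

Var(ȳ_str) = Σₕ Wₕ²(1 − fₕ)sₕ²/nₕ with Wₕ = Nₕ/N, N = 25881.
Urban: Wₕ = 0.67868320; term = 0.67868320²·(1 − 0.07230288)·116200000/1270 = 39096.945.
Suburban: Wₕ = 0.32131680; term = 0.32131680²·(1 − 0.24843675)·1720000/2066 = 64.599703.
Sum = 39161.545.

39162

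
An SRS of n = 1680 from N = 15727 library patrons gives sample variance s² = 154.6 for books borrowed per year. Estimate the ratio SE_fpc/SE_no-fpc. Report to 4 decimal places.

f = n/N = 1680/15727 = 0.10682266.
SE_no-fpc = √(s²/n) = 0.30335426; SE_fpc = √((1−f)s²/n) = 0.28669423.
Ratio = √(1−f) = 0.94508060.

0.9451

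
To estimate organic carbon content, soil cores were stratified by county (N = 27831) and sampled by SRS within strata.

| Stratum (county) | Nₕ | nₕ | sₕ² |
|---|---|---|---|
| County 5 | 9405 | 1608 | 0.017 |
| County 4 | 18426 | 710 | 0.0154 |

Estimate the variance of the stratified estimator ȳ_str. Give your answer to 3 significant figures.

Var(ȳ_str) = Σₕ Wₕ²(1 − fₕ)sₕ²/nₕ with Wₕ = Nₕ/N, N = 27831.
County 5: Wₕ = 0.33793252; term = 0.33793252²·(1 − 0.17097289)·0.017/1608 = 1.0009021 × 10^-6.
County 4: Wₕ = 0.66206748; term = 0.66206748²·(1 − 0.03853251)·0.0154/710 = 9.1411637 × 10^-6.
Sum = 1.0142066 × 10^-5.

1.01 × 10^-5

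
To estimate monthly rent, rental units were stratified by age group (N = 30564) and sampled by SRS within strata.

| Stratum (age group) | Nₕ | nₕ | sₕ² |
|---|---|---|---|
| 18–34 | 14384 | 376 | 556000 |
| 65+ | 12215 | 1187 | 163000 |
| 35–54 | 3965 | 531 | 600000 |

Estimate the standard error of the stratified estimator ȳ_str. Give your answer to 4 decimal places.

18.8473

Var(ȳ_str) = Σₕ Wₕ²(1 − fₕ)sₕ²/nₕ with Wₕ = Nₕ/N, N = 30564.
18–34: Wₕ = 0.47061903; term = 0.47061903²·(1 − 0.02614016)·556000/376 = 318.94983.
65+: Wₕ = 0.39965319; term = 0.39965319²·(1 − 0.09717560)·163000/1187 = 19.801894.
35–54: Wₕ = 0.12972778; term = 0.12972778²·(1 − 0.13392182)·600000/531 = 16.469478.
Sum = 355.2212.
SE = √(355.2212) = 18.8473.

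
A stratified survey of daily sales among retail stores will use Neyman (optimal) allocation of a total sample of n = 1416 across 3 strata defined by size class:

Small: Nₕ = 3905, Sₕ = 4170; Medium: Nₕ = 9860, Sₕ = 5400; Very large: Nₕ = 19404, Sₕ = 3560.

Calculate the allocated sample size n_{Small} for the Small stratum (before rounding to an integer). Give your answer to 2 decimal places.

Neyman allocation: nₕ = n·NₕSₕ / Σⱼ NⱼSⱼ.
Σ NⱼSⱼ = 3905·4170 + 9860·5400 + 19404·3560 = 1.3860609 × 10^8.
n_{Small} = 1416·3905·4170 / (1.3860609 × 10^8) = 166.36.

166.36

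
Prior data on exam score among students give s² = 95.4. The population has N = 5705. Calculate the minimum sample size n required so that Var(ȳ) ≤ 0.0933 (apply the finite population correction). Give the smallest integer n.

868

Without fpc, n₀ = s²/D = 95.4/0.0933 = 1022.5080.
With fpc, (1 − n/N)·s²/n ≤ D requires n ≥ n₀/(1 + n₀/N) = 1022.5080/(1 + 1022.5080/5705) = 867.0979.
Rounding up, n = 868.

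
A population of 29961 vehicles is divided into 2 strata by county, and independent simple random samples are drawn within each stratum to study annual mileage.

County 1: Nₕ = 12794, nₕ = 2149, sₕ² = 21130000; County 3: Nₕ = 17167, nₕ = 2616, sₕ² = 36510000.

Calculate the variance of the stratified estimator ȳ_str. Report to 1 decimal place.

Var(ȳ_str) = Σₕ Wₕ²(1 − fₕ)sₕ²/nₕ with Wₕ = Nₕ/N, N = 29961.
County 1: Wₕ = 0.42702180; term = 0.42702180²·(1 − 0.16796936)·21130000/2149 = 1491.7721.
County 3: Wₕ = 0.57297820; term = 0.57297820²·(1 − 0.15238539)·36510000/2616 = 3883.7273.
Sum = 5375.4994.

5375.5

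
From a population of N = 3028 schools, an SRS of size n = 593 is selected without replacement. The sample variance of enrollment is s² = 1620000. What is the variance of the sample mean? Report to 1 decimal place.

2196.9

Under SRS without replacement, Var(ȳ) = (1 − f)·s²/n with f = n/N = 593/3028 = 0.19583884.
Var(ȳ) = (1 − 0.19583884)·1620000/593 = 0.80416116·2731.8718 = 2196.8652.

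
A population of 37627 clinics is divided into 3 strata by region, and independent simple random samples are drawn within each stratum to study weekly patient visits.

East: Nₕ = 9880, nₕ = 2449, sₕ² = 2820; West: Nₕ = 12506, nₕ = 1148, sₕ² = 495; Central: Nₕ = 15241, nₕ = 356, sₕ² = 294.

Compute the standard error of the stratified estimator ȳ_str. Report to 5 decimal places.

Var(ȳ_str) = Σₕ Wₕ²(1 − fₕ)sₕ²/nₕ with Wₕ = Nₕ/N, N = 37627.
East: Wₕ = 0.26257740; term = 0.26257740²·(1 − 0.24787449)·2820/2449 = 0.059712512.
West: Wₕ = 0.33236771; term = 0.33236771²·(1 − 0.09179594)·495/1148 = 0.043259791.
Central: Wₕ = 0.40505488; term = 0.40505488²·(1 − 0.02335805)·294/356 = 0.13233065.
Sum = 0.23530295.
SE = √(0.23530295) = 0.48508.

0.48508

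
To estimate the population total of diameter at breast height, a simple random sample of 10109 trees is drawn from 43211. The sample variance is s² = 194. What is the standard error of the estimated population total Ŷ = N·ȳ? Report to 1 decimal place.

Var(Ŷ) = N²·Var(ȳ) = N²·(1 − n/N)·s²/n.
f = 10109/43211 = 0.23394506; Var(ȳ) = 0.76605494·194/10109 = 0.014701223.
Var(Ŷ) = 43211² · 0.014701223 = 2.7449984 × 10^7.
SE(Ŷ) = √(2.7449984 × 10^7) = 5239.3.

5239.3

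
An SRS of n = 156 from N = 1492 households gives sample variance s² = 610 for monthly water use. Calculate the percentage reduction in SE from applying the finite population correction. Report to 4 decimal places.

5.3722

f = n/N = 156/1492 = 0.10455764.
SE_no-fpc = √(s²/n) = 1.9774368; SE_fpc = √((1−f)s²/n) = 1.8712053.
Ratio = √(1−f) = 0.94627816. Reduction = 100·(1 − 0.94627816) = 5.3722%.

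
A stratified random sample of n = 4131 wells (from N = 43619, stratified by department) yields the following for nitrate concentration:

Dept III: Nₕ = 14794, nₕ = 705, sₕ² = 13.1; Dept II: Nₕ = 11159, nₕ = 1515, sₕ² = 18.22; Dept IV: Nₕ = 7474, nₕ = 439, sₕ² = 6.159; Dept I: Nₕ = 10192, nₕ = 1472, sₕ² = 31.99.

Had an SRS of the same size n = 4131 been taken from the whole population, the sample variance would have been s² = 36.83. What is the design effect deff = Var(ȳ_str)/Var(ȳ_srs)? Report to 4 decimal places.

Var(ȳ_str) = Σ Wₕ²(1−fₕ)sₕ²/nₕ with Wₕ = Nₕ/43619:
  Dept III: (14794/43619)²·(1−705/14794)·13.1/705 = 0.0020356193
  Dept II: (11159/43619)²·(1−1515/11159)·18.22/1515 = 6.8024727 × 10^-4
  Dept IV: (7474/43619)²·(1−439/7474)·6.159/439 = 3.8771399 × 10^-4
  Dept I: (10192/43619)²·(1−1472/10192)·31.99/1472 = 0.0010151516
  → Var(ȳ_str) = 0.0041187322.
Var(ȳ_srs) = (1 − 4131/43619)·36.83/4131 = 0.00807116.
deff = 0.0041187322 / 0.00807116 = 0.5103.

0.5103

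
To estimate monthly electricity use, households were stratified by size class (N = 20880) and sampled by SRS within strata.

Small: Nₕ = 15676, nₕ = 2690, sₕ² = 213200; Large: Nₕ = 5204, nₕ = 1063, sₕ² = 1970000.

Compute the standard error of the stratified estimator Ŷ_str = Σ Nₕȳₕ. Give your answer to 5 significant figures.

Var(Ŷ_str) = Σₕ Nₕ²(1 − fₕ)sₕ²/nₕ.
Small: 15676²·(1 − 2690/15676)·213200/2690 = 1.6134131 × 10^10.
Large: 5204²·(1 − 1063/5204)·1970000/1063 = 3.9937004 × 10^10.
Sum = 5.6071135 × 10^10.
SE = √(5.6071135 × 10^10) = 236790.

236790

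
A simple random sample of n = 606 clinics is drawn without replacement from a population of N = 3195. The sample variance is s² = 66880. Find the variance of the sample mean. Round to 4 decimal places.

Under SRS without replacement, Var(ȳ) = (1 − f)·s²/n with f = n/N = 606/3195 = 0.18967136.
Var(ȳ) = (1 − 0.18967136)·66880/606 = 0.81032864·110.36304 = 89.430329.

89.4303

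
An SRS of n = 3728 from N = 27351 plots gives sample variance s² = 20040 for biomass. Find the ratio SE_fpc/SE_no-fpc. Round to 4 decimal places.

0.9294

f = n/N = 3728/27351 = 0.13630215.
SE_no-fpc = √(s²/n) = 2.3185203; SE_fpc = √((1−f)s²/n) = 2.1547249.
Ratio = √(1−f) = 0.92935346.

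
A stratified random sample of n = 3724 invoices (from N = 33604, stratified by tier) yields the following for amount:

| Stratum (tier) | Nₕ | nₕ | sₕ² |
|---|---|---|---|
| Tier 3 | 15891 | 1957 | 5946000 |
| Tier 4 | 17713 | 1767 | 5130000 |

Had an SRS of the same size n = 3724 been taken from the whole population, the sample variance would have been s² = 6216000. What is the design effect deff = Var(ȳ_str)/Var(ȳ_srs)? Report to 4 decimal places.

0.8907

Var(ȳ_str) = Σ Wₕ²(1−fₕ)sₕ²/nₕ with Wₕ = Nₕ/33604:
  Tier 3: (15891/33604)²·(1−1957/15891)·5946000/1957 = 595.77073
  Tier 4: (17713/33604)²·(1−1767/17713)·5130000/1767 = 726.17743
  → Var(ȳ_str) = 1321.9482.
Var(ȳ_srs) = (1 − 3724/33604)·6216000/3724 = 1484.195.
deff = 1321.9482 / 1484.195 = 0.8907.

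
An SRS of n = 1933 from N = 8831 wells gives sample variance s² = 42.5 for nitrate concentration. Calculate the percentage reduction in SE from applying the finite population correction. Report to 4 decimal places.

f = n/N = 1933/8831 = 0.21888801.
SE_no-fpc = √(s²/n) = 0.14827862; SE_fpc = √((1−f)s²/n) = 0.13104945.
Ratio = √(1−f) = 0.88380540. Reduction = 100·(1 − 0.88380540) = 11.6195%.

11.6195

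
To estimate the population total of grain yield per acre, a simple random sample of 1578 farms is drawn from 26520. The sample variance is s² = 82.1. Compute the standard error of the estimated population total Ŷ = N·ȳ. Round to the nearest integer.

Var(Ŷ) = N²·Var(ȳ) = N²·(1 − n/N)·s²/n.
f = 1578/26520 = 0.05950226; Var(ȳ) = 0.94049774·82.1/1578 = 0.048932107.
Var(Ŷ) = 26520² · 0.048932107 = 3.441446 × 10^7.
SE(Ŷ) = √(3.441446 × 10^7) = 5866.

5866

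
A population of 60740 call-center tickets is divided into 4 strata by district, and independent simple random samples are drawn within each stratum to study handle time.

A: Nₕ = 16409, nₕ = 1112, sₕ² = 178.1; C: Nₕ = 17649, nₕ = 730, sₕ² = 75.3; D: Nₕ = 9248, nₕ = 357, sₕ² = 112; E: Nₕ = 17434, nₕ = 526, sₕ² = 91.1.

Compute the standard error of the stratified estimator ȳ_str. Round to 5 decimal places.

Var(ȳ_str) = Σₕ Wₕ²(1 − fₕ)sₕ²/nₕ with Wₕ = Nₕ/N, N = 60740.
A: Wₕ = 0.27015147; term = 0.27015147²·(1 − 0.06776769)·178.1/1112 = 0.010896774.
C: Wₕ = 0.29056635; term = 0.29056635²·(1 − 0.04136212)·75.3/730 = 0.0083486708.
D: Wₕ = 0.15225552; term = 0.15225552²·(1 − 0.03860294)·112/357 = 0.0069919556.
E: Wₕ = 0.28702667; term = 0.28702667²·(1 − 0.03017093)·91.1/526 = 0.013837969.
Sum = 0.040075369.
SE = √(0.040075369) = 0.20019.

0.20019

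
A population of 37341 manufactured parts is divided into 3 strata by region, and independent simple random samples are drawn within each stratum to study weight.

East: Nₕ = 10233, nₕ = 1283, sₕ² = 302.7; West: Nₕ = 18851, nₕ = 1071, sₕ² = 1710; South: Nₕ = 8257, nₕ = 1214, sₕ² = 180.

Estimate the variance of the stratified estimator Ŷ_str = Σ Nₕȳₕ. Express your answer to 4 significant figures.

5.654 × 10^8

Var(Ŷ_str) = Σₕ Nₕ²(1 − fₕ)sₕ²/nₕ.
East: 10233²·(1 − 1283/10233)·302.7/1283 = 2.1607861 × 10^7.
West: 18851²·(1 − 1071/18851)·1710/1071 = 5.3514662 × 10^8.
South: 8257²·(1 − 1214/8257)·180/1214 = 8.6225117 × 10^6.
Sum = 5.6537699 × 10^8.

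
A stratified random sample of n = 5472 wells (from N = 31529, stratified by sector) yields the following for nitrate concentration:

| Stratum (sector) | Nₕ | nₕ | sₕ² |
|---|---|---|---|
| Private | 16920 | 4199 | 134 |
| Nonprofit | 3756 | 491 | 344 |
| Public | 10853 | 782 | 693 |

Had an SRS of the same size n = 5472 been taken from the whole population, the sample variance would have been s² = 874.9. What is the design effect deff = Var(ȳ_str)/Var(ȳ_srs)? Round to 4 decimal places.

Var(ȳ_str) = Σ Wₕ²(1−fₕ)sₕ²/nₕ with Wₕ = Nₕ/31529:
  Private: (16920/31529)²·(1−4199/16920)·134/4199 = 0.0069097151
  Nonprofit: (3756/31529)²·(1−491/3756)·344/491 = 0.0086430162
  Public: (10853/31529)²·(1−782/10853)·693/782 = 0.097438028
  → Var(ȳ_str) = 0.11299076.
Var(ȳ_srs) = (1 − 5472/31529)·874.9/5472 = 0.13213764.
deff = 0.11299076 / 0.13213764 = 0.8551.

0.8551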